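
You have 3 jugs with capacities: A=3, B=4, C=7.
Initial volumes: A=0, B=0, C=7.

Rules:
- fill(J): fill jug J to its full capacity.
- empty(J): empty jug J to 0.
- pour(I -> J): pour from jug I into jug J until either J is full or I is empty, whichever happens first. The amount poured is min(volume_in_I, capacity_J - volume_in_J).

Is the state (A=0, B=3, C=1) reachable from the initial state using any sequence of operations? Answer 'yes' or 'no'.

Answer: yes

Derivation:
BFS from (A=0, B=0, C=7):
  1. pour(C -> A) -> (A=3 B=0 C=4)
  2. empty(A) -> (A=0 B=0 C=4)
  3. pour(C -> A) -> (A=3 B=0 C=1)
  4. pour(A -> B) -> (A=0 B=3 C=1)
Target reached → yes.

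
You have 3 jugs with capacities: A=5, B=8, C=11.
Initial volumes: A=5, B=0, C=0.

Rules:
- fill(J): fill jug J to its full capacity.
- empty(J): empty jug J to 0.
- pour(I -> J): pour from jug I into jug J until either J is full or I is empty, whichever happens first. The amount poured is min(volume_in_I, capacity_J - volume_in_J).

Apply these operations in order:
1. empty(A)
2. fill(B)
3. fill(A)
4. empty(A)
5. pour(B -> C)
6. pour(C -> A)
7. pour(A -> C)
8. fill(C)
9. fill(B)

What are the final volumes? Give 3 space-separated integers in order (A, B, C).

Answer: 0 8 11

Derivation:
Step 1: empty(A) -> (A=0 B=0 C=0)
Step 2: fill(B) -> (A=0 B=8 C=0)
Step 3: fill(A) -> (A=5 B=8 C=0)
Step 4: empty(A) -> (A=0 B=8 C=0)
Step 5: pour(B -> C) -> (A=0 B=0 C=8)
Step 6: pour(C -> A) -> (A=5 B=0 C=3)
Step 7: pour(A -> C) -> (A=0 B=0 C=8)
Step 8: fill(C) -> (A=0 B=0 C=11)
Step 9: fill(B) -> (A=0 B=8 C=11)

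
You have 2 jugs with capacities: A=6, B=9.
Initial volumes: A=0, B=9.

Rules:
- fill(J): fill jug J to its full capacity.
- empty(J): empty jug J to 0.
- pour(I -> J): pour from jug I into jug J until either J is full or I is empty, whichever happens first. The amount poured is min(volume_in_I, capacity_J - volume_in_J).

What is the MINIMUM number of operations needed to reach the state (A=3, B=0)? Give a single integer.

Answer: 3

Derivation:
BFS from (A=0, B=9). One shortest path:
  1. pour(B -> A) -> (A=6 B=3)
  2. empty(A) -> (A=0 B=3)
  3. pour(B -> A) -> (A=3 B=0)
Reached target in 3 moves.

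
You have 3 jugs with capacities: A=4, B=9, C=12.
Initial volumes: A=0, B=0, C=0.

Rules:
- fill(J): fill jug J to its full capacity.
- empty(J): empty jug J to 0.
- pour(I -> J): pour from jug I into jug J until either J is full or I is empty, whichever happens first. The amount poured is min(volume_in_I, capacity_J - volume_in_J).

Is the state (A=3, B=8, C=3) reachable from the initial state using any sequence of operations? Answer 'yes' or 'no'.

BFS explored all 386 reachable states.
Reachable set includes: (0,0,0), (0,0,1), (0,0,2), (0,0,3), (0,0,4), (0,0,5), (0,0,6), (0,0,7), (0,0,8), (0,0,9), (0,0,10), (0,0,11) ...
Target (A=3, B=8, C=3) not in reachable set → no.

Answer: no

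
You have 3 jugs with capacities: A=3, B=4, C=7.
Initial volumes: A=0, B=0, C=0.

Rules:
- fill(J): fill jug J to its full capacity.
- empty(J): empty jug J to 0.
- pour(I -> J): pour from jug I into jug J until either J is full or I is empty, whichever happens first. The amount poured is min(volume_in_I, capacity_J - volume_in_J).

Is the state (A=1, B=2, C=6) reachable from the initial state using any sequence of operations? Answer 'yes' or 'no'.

BFS explored all 124 reachable states.
Reachable set includes: (0,0,0), (0,0,1), (0,0,2), (0,0,3), (0,0,4), (0,0,5), (0,0,6), (0,0,7), (0,1,0), (0,1,1), (0,1,2), (0,1,3) ...
Target (A=1, B=2, C=6) not in reachable set → no.

Answer: no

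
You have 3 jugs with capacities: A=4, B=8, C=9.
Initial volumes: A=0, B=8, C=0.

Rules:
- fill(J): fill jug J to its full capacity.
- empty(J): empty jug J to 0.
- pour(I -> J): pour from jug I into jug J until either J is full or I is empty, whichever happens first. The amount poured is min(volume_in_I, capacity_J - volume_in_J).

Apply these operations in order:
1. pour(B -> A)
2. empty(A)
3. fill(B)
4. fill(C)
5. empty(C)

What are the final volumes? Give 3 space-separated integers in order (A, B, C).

Answer: 0 8 0

Derivation:
Step 1: pour(B -> A) -> (A=4 B=4 C=0)
Step 2: empty(A) -> (A=0 B=4 C=0)
Step 3: fill(B) -> (A=0 B=8 C=0)
Step 4: fill(C) -> (A=0 B=8 C=9)
Step 5: empty(C) -> (A=0 B=8 C=0)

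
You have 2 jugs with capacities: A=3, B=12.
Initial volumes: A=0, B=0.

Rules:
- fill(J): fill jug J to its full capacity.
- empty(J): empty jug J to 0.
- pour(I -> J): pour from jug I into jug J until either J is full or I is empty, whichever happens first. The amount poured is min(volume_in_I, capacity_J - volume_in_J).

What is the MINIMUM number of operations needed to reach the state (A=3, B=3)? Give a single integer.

Answer: 3

Derivation:
BFS from (A=0, B=0). One shortest path:
  1. fill(A) -> (A=3 B=0)
  2. pour(A -> B) -> (A=0 B=3)
  3. fill(A) -> (A=3 B=3)
Reached target in 3 moves.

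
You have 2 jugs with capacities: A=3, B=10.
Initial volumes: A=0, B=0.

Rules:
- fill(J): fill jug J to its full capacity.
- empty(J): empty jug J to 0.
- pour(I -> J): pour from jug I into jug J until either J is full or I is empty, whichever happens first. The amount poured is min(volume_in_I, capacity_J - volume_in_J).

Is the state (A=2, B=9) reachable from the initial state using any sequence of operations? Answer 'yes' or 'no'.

Answer: no

Derivation:
BFS explored all 26 reachable states.
Reachable set includes: (0,0), (0,1), (0,2), (0,3), (0,4), (0,5), (0,6), (0,7), (0,8), (0,9), (0,10), (1,0) ...
Target (A=2, B=9) not in reachable set → no.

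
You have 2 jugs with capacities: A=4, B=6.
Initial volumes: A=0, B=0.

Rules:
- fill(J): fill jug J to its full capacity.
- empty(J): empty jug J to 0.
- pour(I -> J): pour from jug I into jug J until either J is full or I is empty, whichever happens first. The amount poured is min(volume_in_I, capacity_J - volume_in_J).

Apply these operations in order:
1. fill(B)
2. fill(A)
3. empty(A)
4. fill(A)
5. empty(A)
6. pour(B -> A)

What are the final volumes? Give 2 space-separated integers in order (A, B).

Answer: 4 2

Derivation:
Step 1: fill(B) -> (A=0 B=6)
Step 2: fill(A) -> (A=4 B=6)
Step 3: empty(A) -> (A=0 B=6)
Step 4: fill(A) -> (A=4 B=6)
Step 5: empty(A) -> (A=0 B=6)
Step 6: pour(B -> A) -> (A=4 B=2)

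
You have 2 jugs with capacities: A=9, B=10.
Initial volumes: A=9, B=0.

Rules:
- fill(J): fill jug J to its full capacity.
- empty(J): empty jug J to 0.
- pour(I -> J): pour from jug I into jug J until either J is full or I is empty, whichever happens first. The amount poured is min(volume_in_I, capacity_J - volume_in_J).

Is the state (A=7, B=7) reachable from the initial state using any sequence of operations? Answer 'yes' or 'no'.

Answer: no

Derivation:
BFS explored all 38 reachable states.
Reachable set includes: (0,0), (0,1), (0,2), (0,3), (0,4), (0,5), (0,6), (0,7), (0,8), (0,9), (0,10), (1,0) ...
Target (A=7, B=7) not in reachable set → no.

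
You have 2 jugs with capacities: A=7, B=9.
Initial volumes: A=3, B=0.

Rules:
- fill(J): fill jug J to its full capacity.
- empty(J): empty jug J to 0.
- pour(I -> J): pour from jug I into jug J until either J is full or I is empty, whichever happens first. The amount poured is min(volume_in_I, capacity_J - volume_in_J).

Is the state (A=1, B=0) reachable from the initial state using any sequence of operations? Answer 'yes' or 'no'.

BFS from (A=3, B=0):
  1. pour(A -> B) -> (A=0 B=3)
  2. fill(A) -> (A=7 B=3)
  3. pour(A -> B) -> (A=1 B=9)
  4. empty(B) -> (A=1 B=0)
Target reached → yes.

Answer: yes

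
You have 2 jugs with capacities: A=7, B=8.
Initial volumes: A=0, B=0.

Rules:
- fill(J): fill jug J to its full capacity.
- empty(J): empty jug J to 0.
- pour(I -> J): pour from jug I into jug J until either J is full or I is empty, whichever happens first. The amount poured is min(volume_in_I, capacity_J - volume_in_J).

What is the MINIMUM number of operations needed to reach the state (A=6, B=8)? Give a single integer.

Answer: 4

Derivation:
BFS from (A=0, B=0). One shortest path:
  1. fill(A) -> (A=7 B=0)
  2. pour(A -> B) -> (A=0 B=7)
  3. fill(A) -> (A=7 B=7)
  4. pour(A -> B) -> (A=6 B=8)
Reached target in 4 moves.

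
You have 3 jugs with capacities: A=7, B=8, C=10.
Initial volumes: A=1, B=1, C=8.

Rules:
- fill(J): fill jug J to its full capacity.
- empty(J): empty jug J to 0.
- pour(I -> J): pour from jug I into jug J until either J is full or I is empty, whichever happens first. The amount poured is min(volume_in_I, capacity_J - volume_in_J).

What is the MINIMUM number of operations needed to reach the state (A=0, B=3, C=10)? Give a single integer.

Answer: 4

Derivation:
BFS from (A=1, B=1, C=8). One shortest path:
  1. pour(C -> A) -> (A=7 B=1 C=2)
  2. empty(A) -> (A=0 B=1 C=2)
  3. pour(C -> B) -> (A=0 B=3 C=0)
  4. fill(C) -> (A=0 B=3 C=10)
Reached target in 4 moves.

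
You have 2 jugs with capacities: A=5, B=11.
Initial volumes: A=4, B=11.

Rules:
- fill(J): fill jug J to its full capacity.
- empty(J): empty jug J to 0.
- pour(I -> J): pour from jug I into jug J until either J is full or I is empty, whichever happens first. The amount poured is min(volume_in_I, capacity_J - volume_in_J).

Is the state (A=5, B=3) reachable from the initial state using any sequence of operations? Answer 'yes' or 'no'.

Answer: yes

Derivation:
BFS from (A=4, B=11):
  1. empty(B) -> (A=4 B=0)
  2. pour(A -> B) -> (A=0 B=4)
  3. fill(A) -> (A=5 B=4)
  4. pour(A -> B) -> (A=0 B=9)
  5. fill(A) -> (A=5 B=9)
  6. pour(A -> B) -> (A=3 B=11)
  7. empty(B) -> (A=3 B=0)
  8. pour(A -> B) -> (A=0 B=3)
  9. fill(A) -> (A=5 B=3)
Target reached → yes.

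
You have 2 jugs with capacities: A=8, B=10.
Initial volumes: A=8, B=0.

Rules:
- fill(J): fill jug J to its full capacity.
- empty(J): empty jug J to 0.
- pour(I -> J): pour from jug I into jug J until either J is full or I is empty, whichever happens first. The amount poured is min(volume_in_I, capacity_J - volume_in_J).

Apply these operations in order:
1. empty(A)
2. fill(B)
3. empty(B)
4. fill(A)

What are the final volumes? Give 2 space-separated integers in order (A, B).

Step 1: empty(A) -> (A=0 B=0)
Step 2: fill(B) -> (A=0 B=10)
Step 3: empty(B) -> (A=0 B=0)
Step 4: fill(A) -> (A=8 B=0)

Answer: 8 0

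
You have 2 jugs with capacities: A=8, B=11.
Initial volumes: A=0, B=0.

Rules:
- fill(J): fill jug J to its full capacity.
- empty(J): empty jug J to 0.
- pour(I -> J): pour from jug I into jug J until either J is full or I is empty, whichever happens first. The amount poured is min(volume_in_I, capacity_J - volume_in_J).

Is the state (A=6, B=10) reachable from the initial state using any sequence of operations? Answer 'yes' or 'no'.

Answer: no

Derivation:
BFS explored all 38 reachable states.
Reachable set includes: (0,0), (0,1), (0,2), (0,3), (0,4), (0,5), (0,6), (0,7), (0,8), (0,9), (0,10), (0,11) ...
Target (A=6, B=10) not in reachable set → no.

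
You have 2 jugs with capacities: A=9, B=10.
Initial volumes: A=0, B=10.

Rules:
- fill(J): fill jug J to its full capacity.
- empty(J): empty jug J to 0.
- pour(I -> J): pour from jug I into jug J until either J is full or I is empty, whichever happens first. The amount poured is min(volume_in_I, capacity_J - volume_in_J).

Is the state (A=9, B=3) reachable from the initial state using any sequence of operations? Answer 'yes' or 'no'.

Answer: yes

Derivation:
BFS from (A=0, B=10):
  1. pour(B -> A) -> (A=9 B=1)
  2. empty(A) -> (A=0 B=1)
  3. pour(B -> A) -> (A=1 B=0)
  4. fill(B) -> (A=1 B=10)
  5. pour(B -> A) -> (A=9 B=2)
  6. empty(A) -> (A=0 B=2)
  7. pour(B -> A) -> (A=2 B=0)
  8. fill(B) -> (A=2 B=10)
  9. pour(B -> A) -> (A=9 B=3)
Target reached → yes.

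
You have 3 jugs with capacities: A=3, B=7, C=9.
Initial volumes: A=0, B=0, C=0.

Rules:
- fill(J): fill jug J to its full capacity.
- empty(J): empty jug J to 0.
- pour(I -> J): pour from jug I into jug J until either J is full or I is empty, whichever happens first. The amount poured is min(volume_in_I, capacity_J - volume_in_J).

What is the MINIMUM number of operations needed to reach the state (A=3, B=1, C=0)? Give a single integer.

Answer: 4

Derivation:
BFS from (A=0, B=0, C=0). One shortest path:
  1. fill(B) -> (A=0 B=7 C=0)
  2. pour(B -> A) -> (A=3 B=4 C=0)
  3. empty(A) -> (A=0 B=4 C=0)
  4. pour(B -> A) -> (A=3 B=1 C=0)
Reached target in 4 moves.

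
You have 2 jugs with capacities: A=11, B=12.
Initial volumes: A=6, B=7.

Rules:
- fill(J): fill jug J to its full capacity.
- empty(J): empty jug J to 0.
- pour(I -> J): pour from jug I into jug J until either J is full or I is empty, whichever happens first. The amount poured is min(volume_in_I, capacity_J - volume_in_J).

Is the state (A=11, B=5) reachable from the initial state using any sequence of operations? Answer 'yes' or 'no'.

BFS from (A=6, B=7):
  1. empty(B) -> (A=6 B=0)
  2. pour(A -> B) -> (A=0 B=6)
  3. fill(A) -> (A=11 B=6)
  4. pour(A -> B) -> (A=5 B=12)
  5. empty(B) -> (A=5 B=0)
  6. pour(A -> B) -> (A=0 B=5)
  7. fill(A) -> (A=11 B=5)
Target reached → yes.

Answer: yes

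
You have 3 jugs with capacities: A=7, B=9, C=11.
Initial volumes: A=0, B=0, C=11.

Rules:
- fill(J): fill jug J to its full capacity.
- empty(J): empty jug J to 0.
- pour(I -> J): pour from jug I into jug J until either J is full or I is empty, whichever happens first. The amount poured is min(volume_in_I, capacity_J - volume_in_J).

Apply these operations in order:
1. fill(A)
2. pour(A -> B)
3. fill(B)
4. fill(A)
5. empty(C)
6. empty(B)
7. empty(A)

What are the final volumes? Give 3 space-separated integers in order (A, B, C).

Step 1: fill(A) -> (A=7 B=0 C=11)
Step 2: pour(A -> B) -> (A=0 B=7 C=11)
Step 3: fill(B) -> (A=0 B=9 C=11)
Step 4: fill(A) -> (A=7 B=9 C=11)
Step 5: empty(C) -> (A=7 B=9 C=0)
Step 6: empty(B) -> (A=7 B=0 C=0)
Step 7: empty(A) -> (A=0 B=0 C=0)

Answer: 0 0 0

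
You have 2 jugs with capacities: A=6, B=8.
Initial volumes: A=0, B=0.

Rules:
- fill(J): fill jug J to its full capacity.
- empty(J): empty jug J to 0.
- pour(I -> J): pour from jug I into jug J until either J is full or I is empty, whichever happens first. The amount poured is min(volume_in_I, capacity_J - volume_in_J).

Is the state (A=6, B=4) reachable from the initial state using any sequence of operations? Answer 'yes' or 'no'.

Answer: yes

Derivation:
BFS from (A=0, B=0):
  1. fill(B) -> (A=0 B=8)
  2. pour(B -> A) -> (A=6 B=2)
  3. empty(A) -> (A=0 B=2)
  4. pour(B -> A) -> (A=2 B=0)
  5. fill(B) -> (A=2 B=8)
  6. pour(B -> A) -> (A=6 B=4)
Target reached → yes.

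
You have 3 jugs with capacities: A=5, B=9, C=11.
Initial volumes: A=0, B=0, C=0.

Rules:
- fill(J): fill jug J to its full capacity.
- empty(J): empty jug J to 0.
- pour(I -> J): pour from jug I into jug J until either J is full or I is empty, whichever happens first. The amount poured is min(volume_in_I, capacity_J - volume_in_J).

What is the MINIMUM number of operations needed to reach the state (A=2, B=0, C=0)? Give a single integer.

Answer: 4

Derivation:
BFS from (A=0, B=0, C=0). One shortest path:
  1. fill(C) -> (A=0 B=0 C=11)
  2. pour(C -> B) -> (A=0 B=9 C=2)
  3. empty(B) -> (A=0 B=0 C=2)
  4. pour(C -> A) -> (A=2 B=0 C=0)
Reached target in 4 moves.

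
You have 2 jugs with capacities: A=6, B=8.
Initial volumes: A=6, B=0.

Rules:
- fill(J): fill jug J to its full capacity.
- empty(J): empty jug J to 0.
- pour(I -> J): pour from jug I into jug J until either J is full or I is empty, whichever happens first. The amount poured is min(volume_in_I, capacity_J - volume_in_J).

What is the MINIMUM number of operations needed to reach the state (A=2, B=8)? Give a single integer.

Answer: 6

Derivation:
BFS from (A=6, B=0). One shortest path:
  1. empty(A) -> (A=0 B=0)
  2. fill(B) -> (A=0 B=8)
  3. pour(B -> A) -> (A=6 B=2)
  4. empty(A) -> (A=0 B=2)
  5. pour(B -> A) -> (A=2 B=0)
  6. fill(B) -> (A=2 B=8)
Reached target in 6 moves.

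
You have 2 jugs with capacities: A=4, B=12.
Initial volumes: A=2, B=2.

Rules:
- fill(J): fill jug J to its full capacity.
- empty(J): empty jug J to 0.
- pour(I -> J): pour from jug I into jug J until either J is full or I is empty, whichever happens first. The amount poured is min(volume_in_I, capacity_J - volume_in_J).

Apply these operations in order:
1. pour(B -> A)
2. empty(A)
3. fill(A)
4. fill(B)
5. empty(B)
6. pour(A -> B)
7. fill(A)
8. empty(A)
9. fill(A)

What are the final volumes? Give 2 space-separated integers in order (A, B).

Answer: 4 4

Derivation:
Step 1: pour(B -> A) -> (A=4 B=0)
Step 2: empty(A) -> (A=0 B=0)
Step 3: fill(A) -> (A=4 B=0)
Step 4: fill(B) -> (A=4 B=12)
Step 5: empty(B) -> (A=4 B=0)
Step 6: pour(A -> B) -> (A=0 B=4)
Step 7: fill(A) -> (A=4 B=4)
Step 8: empty(A) -> (A=0 B=4)
Step 9: fill(A) -> (A=4 B=4)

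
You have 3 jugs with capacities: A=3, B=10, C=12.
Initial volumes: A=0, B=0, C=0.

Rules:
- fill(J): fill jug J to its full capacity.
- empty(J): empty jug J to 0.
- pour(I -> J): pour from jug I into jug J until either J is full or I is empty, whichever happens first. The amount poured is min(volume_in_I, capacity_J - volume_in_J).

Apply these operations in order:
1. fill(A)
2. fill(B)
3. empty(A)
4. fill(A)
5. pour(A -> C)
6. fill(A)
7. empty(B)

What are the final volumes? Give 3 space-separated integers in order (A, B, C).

Step 1: fill(A) -> (A=3 B=0 C=0)
Step 2: fill(B) -> (A=3 B=10 C=0)
Step 3: empty(A) -> (A=0 B=10 C=0)
Step 4: fill(A) -> (A=3 B=10 C=0)
Step 5: pour(A -> C) -> (A=0 B=10 C=3)
Step 6: fill(A) -> (A=3 B=10 C=3)
Step 7: empty(B) -> (A=3 B=0 C=3)

Answer: 3 0 3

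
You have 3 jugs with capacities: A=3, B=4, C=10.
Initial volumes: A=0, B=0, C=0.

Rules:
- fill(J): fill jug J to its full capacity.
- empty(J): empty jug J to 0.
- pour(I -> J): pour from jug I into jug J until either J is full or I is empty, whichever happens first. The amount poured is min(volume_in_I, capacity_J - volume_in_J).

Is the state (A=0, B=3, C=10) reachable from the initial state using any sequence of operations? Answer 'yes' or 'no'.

BFS from (A=0, B=0, C=0):
  1. fill(A) -> (A=3 B=0 C=0)
  2. fill(C) -> (A=3 B=0 C=10)
  3. pour(A -> B) -> (A=0 B=3 C=10)
Target reached → yes.

Answer: yes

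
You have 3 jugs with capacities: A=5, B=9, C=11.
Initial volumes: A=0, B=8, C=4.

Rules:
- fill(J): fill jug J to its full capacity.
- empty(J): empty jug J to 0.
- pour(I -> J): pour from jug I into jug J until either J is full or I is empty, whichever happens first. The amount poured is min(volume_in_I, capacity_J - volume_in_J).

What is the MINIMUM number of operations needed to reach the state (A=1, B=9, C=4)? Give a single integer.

Answer: 5

Derivation:
BFS from (A=0, B=8, C=4). One shortest path:
  1. fill(A) -> (A=5 B=8 C=4)
  2. empty(B) -> (A=5 B=0 C=4)
  3. pour(A -> B) -> (A=0 B=5 C=4)
  4. fill(A) -> (A=5 B=5 C=4)
  5. pour(A -> B) -> (A=1 B=9 C=4)
Reached target in 5 moves.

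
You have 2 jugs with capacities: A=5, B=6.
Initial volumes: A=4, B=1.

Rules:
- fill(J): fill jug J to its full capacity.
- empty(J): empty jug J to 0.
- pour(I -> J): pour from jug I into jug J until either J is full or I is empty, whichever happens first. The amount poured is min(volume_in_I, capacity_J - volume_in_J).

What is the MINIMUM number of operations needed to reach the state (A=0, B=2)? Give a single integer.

Answer: 5

Derivation:
BFS from (A=4, B=1). One shortest path:
  1. empty(A) -> (A=0 B=1)
  2. pour(B -> A) -> (A=1 B=0)
  3. fill(B) -> (A=1 B=6)
  4. pour(B -> A) -> (A=5 B=2)
  5. empty(A) -> (A=0 B=2)
Reached target in 5 moves.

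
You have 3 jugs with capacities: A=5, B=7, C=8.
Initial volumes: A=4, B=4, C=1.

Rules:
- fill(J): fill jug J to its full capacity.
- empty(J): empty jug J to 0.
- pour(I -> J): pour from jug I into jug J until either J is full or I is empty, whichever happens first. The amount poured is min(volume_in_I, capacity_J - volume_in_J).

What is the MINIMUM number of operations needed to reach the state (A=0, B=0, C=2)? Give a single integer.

Answer: 3

Derivation:
BFS from (A=4, B=4, C=1). One shortest path:
  1. pour(A -> B) -> (A=1 B=7 C=1)
  2. empty(B) -> (A=1 B=0 C=1)
  3. pour(A -> C) -> (A=0 B=0 C=2)
Reached target in 3 moves.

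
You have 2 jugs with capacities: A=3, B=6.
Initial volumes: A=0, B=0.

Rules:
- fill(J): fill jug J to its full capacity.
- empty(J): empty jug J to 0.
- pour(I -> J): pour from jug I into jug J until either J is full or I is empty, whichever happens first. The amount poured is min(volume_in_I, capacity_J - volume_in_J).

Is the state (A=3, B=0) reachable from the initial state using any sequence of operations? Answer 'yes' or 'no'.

BFS from (A=0, B=0):
  1. fill(A) -> (A=3 B=0)
Target reached → yes.

Answer: yes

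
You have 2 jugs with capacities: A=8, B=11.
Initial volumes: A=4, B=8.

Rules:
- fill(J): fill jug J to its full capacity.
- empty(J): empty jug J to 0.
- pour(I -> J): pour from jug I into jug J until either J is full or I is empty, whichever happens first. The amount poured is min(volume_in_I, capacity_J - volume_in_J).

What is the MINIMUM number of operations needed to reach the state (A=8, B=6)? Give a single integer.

Answer: 7

Derivation:
BFS from (A=4, B=8). One shortest path:
  1. empty(A) -> (A=0 B=8)
  2. fill(B) -> (A=0 B=11)
  3. pour(B -> A) -> (A=8 B=3)
  4. empty(A) -> (A=0 B=3)
  5. pour(B -> A) -> (A=3 B=0)
  6. fill(B) -> (A=3 B=11)
  7. pour(B -> A) -> (A=8 B=6)
Reached target in 7 moves.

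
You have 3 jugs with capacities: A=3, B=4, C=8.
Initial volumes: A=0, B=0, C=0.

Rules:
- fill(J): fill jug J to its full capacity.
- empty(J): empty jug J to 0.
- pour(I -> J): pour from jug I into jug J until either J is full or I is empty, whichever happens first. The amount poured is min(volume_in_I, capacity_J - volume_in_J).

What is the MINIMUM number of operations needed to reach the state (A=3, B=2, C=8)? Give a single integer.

BFS from (A=0, B=0, C=0). One shortest path:
  1. fill(C) -> (A=0 B=0 C=8)
  2. pour(C -> A) -> (A=3 B=0 C=5)
  3. empty(A) -> (A=0 B=0 C=5)
  4. pour(C -> A) -> (A=3 B=0 C=2)
  5. pour(C -> B) -> (A=3 B=2 C=0)
  6. fill(C) -> (A=3 B=2 C=8)
Reached target in 6 moves.

Answer: 6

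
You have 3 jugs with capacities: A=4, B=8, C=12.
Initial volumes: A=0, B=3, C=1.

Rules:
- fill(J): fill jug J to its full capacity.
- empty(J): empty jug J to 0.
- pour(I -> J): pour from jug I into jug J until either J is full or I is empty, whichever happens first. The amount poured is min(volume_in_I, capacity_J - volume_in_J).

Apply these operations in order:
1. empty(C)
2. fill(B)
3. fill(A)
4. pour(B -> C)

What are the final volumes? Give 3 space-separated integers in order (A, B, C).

Answer: 4 0 8

Derivation:
Step 1: empty(C) -> (A=0 B=3 C=0)
Step 2: fill(B) -> (A=0 B=8 C=0)
Step 3: fill(A) -> (A=4 B=8 C=0)
Step 4: pour(B -> C) -> (A=4 B=0 C=8)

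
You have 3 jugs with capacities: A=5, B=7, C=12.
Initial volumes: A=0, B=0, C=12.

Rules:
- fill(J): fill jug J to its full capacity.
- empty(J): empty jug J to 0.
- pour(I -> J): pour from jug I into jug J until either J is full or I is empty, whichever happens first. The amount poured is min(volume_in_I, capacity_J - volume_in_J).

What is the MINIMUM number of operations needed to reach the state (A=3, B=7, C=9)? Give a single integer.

Answer: 6

Derivation:
BFS from (A=0, B=0, C=12). One shortest path:
  1. pour(C -> A) -> (A=5 B=0 C=7)
  2. pour(A -> B) -> (A=0 B=5 C=7)
  3. pour(C -> A) -> (A=5 B=5 C=2)
  4. pour(A -> B) -> (A=3 B=7 C=2)
  5. pour(B -> C) -> (A=3 B=0 C=9)
  6. fill(B) -> (A=3 B=7 C=9)
Reached target in 6 moves.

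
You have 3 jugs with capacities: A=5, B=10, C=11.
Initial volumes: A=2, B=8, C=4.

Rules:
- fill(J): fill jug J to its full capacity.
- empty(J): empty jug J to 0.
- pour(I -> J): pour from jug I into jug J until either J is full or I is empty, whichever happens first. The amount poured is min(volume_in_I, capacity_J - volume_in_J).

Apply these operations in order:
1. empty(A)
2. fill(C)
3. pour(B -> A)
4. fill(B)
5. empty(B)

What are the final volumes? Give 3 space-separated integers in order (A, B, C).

Step 1: empty(A) -> (A=0 B=8 C=4)
Step 2: fill(C) -> (A=0 B=8 C=11)
Step 3: pour(B -> A) -> (A=5 B=3 C=11)
Step 4: fill(B) -> (A=5 B=10 C=11)
Step 5: empty(B) -> (A=5 B=0 C=11)

Answer: 5 0 11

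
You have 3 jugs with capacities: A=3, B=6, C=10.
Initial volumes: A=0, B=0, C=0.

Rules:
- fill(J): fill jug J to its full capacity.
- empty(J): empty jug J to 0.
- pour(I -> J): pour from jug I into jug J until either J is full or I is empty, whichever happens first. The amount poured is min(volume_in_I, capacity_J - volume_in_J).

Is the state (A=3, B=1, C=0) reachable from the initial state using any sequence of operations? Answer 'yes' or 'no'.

BFS from (A=0, B=0, C=0):
  1. fill(C) -> (A=0 B=0 C=10)
  2. pour(C -> A) -> (A=3 B=0 C=7)
  3. pour(C -> B) -> (A=3 B=6 C=1)
  4. empty(B) -> (A=3 B=0 C=1)
  5. pour(C -> B) -> (A=3 B=1 C=0)
Target reached → yes.

Answer: yes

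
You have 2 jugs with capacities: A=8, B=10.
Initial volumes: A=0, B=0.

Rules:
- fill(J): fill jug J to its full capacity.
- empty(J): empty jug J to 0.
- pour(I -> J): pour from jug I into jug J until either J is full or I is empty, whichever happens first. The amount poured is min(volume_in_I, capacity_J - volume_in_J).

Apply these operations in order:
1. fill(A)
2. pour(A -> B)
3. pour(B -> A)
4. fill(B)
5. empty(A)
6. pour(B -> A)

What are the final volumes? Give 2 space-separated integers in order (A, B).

Step 1: fill(A) -> (A=8 B=0)
Step 2: pour(A -> B) -> (A=0 B=8)
Step 3: pour(B -> A) -> (A=8 B=0)
Step 4: fill(B) -> (A=8 B=10)
Step 5: empty(A) -> (A=0 B=10)
Step 6: pour(B -> A) -> (A=8 B=2)

Answer: 8 2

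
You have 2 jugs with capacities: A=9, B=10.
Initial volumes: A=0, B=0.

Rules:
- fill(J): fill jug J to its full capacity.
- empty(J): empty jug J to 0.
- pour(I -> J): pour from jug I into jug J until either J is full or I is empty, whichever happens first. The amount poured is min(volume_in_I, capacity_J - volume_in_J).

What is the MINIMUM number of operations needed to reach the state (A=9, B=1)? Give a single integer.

Answer: 2

Derivation:
BFS from (A=0, B=0). One shortest path:
  1. fill(B) -> (A=0 B=10)
  2. pour(B -> A) -> (A=9 B=1)
Reached target in 2 moves.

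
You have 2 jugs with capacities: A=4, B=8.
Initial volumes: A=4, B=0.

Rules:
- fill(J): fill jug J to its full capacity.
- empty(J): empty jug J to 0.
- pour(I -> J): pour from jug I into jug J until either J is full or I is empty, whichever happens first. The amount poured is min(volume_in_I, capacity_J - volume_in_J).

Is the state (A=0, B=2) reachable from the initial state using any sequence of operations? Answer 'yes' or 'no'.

BFS explored all 6 reachable states.
Reachable set includes: (0,0), (0,4), (0,8), (4,0), (4,4), (4,8)
Target (A=0, B=2) not in reachable set → no.

Answer: no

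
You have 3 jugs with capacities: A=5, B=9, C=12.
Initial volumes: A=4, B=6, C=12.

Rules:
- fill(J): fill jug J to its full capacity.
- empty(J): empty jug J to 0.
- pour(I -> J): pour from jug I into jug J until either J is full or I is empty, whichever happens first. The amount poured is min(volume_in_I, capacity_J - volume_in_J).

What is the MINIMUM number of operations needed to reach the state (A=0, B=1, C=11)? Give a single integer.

BFS from (A=4, B=6, C=12). One shortest path:
  1. pour(C -> A) -> (A=5 B=6 C=11)
  2. empty(A) -> (A=0 B=6 C=11)
  3. pour(B -> A) -> (A=5 B=1 C=11)
  4. empty(A) -> (A=0 B=1 C=11)
Reached target in 4 moves.

Answer: 4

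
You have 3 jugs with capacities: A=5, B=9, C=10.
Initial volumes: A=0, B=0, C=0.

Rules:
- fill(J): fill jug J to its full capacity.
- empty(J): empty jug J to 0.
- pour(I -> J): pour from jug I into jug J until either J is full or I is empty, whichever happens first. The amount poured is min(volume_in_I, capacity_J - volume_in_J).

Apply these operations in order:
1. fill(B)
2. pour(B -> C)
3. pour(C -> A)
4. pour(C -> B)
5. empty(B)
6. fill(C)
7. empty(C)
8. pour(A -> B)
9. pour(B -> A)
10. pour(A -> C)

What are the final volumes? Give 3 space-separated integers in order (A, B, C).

Answer: 0 0 5

Derivation:
Step 1: fill(B) -> (A=0 B=9 C=0)
Step 2: pour(B -> C) -> (A=0 B=0 C=9)
Step 3: pour(C -> A) -> (A=5 B=0 C=4)
Step 4: pour(C -> B) -> (A=5 B=4 C=0)
Step 5: empty(B) -> (A=5 B=0 C=0)
Step 6: fill(C) -> (A=5 B=0 C=10)
Step 7: empty(C) -> (A=5 B=0 C=0)
Step 8: pour(A -> B) -> (A=0 B=5 C=0)
Step 9: pour(B -> A) -> (A=5 B=0 C=0)
Step 10: pour(A -> C) -> (A=0 B=0 C=5)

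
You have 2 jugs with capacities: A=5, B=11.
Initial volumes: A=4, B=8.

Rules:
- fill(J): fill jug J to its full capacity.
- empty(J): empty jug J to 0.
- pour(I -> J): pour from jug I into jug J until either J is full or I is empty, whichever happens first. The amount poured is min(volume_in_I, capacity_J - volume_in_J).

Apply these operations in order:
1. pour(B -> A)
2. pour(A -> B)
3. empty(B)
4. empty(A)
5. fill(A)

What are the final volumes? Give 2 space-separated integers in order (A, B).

Step 1: pour(B -> A) -> (A=5 B=7)
Step 2: pour(A -> B) -> (A=1 B=11)
Step 3: empty(B) -> (A=1 B=0)
Step 4: empty(A) -> (A=0 B=0)
Step 5: fill(A) -> (A=5 B=0)

Answer: 5 0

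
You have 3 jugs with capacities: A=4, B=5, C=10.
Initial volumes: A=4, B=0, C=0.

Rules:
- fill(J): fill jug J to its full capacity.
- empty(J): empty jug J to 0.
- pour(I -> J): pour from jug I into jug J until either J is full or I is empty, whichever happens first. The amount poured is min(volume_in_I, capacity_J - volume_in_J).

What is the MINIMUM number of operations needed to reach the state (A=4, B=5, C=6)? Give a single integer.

BFS from (A=4, B=0, C=0). One shortest path:
  1. empty(A) -> (A=0 B=0 C=0)
  2. fill(B) -> (A=0 B=5 C=0)
  3. fill(C) -> (A=0 B=5 C=10)
  4. pour(C -> A) -> (A=4 B=5 C=6)
Reached target in 4 moves.

Answer: 4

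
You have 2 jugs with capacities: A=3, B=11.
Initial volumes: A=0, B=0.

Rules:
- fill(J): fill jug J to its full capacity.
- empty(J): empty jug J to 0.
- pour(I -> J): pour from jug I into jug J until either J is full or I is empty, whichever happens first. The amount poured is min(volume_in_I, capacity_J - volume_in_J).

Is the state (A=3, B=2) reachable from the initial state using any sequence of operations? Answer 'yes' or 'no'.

Answer: yes

Derivation:
BFS from (A=0, B=0):
  1. fill(B) -> (A=0 B=11)
  2. pour(B -> A) -> (A=3 B=8)
  3. empty(A) -> (A=0 B=8)
  4. pour(B -> A) -> (A=3 B=5)
  5. empty(A) -> (A=0 B=5)
  6. pour(B -> A) -> (A=3 B=2)
Target reached → yes.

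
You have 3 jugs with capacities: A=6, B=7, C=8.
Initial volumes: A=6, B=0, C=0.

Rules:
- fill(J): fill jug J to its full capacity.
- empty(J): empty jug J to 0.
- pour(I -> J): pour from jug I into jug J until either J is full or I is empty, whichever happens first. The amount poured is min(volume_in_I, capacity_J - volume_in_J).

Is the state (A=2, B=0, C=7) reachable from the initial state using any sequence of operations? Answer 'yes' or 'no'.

BFS from (A=6, B=0, C=0):
  1. empty(A) -> (A=0 B=0 C=0)
  2. fill(B) -> (A=0 B=7 C=0)
  3. fill(C) -> (A=0 B=7 C=8)
  4. pour(C -> A) -> (A=6 B=7 C=2)
  5. empty(A) -> (A=0 B=7 C=2)
  6. pour(C -> A) -> (A=2 B=7 C=0)
  7. pour(B -> C) -> (A=2 B=0 C=7)
Target reached → yes.

Answer: yes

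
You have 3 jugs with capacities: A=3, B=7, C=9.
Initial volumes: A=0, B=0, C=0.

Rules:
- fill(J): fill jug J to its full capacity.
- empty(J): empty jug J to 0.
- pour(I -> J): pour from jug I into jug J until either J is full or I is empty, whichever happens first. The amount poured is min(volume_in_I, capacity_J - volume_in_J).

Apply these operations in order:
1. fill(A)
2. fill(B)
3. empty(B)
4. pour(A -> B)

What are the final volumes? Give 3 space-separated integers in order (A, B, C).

Step 1: fill(A) -> (A=3 B=0 C=0)
Step 2: fill(B) -> (A=3 B=7 C=0)
Step 3: empty(B) -> (A=3 B=0 C=0)
Step 4: pour(A -> B) -> (A=0 B=3 C=0)

Answer: 0 3 0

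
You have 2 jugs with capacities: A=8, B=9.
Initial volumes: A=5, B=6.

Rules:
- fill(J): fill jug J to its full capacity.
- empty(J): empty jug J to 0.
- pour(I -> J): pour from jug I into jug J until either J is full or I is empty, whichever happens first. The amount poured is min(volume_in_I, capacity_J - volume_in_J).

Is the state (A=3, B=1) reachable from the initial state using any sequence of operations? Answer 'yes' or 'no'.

Answer: no

Derivation:
BFS explored all 35 reachable states.
Reachable set includes: (0,0), (0,1), (0,2), (0,3), (0,4), (0,5), (0,6), (0,7), (0,8), (0,9), (1,0), (1,9) ...
Target (A=3, B=1) not in reachable set → no.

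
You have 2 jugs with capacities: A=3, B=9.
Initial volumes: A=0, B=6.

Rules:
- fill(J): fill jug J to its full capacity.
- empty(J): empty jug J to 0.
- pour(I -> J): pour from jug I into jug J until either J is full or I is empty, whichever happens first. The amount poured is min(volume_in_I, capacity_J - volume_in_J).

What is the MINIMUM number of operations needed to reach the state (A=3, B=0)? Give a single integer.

BFS from (A=0, B=6). One shortest path:
  1. fill(A) -> (A=3 B=6)
  2. empty(B) -> (A=3 B=0)
Reached target in 2 moves.

Answer: 2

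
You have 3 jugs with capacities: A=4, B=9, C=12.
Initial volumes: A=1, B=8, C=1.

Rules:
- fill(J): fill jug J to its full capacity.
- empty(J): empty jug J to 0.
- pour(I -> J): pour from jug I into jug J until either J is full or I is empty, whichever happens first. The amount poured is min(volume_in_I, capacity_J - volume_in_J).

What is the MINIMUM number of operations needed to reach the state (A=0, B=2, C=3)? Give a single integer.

BFS from (A=1, B=8, C=1). One shortest path:
  1. empty(B) -> (A=1 B=0 C=1)
  2. pour(C -> A) -> (A=2 B=0 C=0)
  3. fill(C) -> (A=2 B=0 C=12)
  4. pour(C -> B) -> (A=2 B=9 C=3)
  5. empty(B) -> (A=2 B=0 C=3)
  6. pour(A -> B) -> (A=0 B=2 C=3)
Reached target in 6 moves.

Answer: 6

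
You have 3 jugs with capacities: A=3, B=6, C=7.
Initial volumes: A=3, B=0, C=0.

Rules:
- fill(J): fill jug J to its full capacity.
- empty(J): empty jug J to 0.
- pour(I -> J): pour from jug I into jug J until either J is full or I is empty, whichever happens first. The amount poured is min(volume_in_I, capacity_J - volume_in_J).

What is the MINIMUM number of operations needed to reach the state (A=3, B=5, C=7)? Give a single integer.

Answer: 4

Derivation:
BFS from (A=3, B=0, C=0). One shortest path:
  1. fill(B) -> (A=3 B=6 C=0)
  2. pour(B -> C) -> (A=3 B=0 C=6)
  3. fill(B) -> (A=3 B=6 C=6)
  4. pour(B -> C) -> (A=3 B=5 C=7)
Reached target in 4 moves.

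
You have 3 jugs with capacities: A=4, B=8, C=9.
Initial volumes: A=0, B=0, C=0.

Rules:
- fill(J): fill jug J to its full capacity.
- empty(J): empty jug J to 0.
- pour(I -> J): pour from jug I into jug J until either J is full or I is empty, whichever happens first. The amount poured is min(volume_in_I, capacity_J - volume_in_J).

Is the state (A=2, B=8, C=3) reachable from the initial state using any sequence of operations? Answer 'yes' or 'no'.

Answer: yes

Derivation:
BFS from (A=0, B=0, C=0):
  1. fill(C) -> (A=0 B=0 C=9)
  2. pour(C -> B) -> (A=0 B=8 C=1)
  3. pour(C -> A) -> (A=1 B=8 C=0)
  4. pour(B -> C) -> (A=1 B=0 C=8)
  5. fill(B) -> (A=1 B=8 C=8)
  6. pour(B -> A) -> (A=4 B=5 C=8)
  7. pour(A -> C) -> (A=3 B=5 C=9)
  8. pour(C -> B) -> (A=3 B=8 C=6)
  9. empty(B) -> (A=3 B=0 C=6)
  10. pour(C -> B) -> (A=3 B=6 C=0)
  11. pour(A -> C) -> (A=0 B=6 C=3)
  12. fill(A) -> (A=4 B=6 C=3)
  13. pour(A -> B) -> (A=2 B=8 C=3)
Target reached → yes.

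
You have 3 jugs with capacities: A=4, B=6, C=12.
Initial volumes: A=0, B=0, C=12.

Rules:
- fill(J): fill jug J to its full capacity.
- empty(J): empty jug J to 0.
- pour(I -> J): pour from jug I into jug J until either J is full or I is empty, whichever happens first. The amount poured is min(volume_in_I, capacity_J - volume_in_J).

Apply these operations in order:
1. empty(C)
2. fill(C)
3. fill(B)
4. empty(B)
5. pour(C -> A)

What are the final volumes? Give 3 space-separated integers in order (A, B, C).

Step 1: empty(C) -> (A=0 B=0 C=0)
Step 2: fill(C) -> (A=0 B=0 C=12)
Step 3: fill(B) -> (A=0 B=6 C=12)
Step 4: empty(B) -> (A=0 B=0 C=12)
Step 5: pour(C -> A) -> (A=4 B=0 C=8)

Answer: 4 0 8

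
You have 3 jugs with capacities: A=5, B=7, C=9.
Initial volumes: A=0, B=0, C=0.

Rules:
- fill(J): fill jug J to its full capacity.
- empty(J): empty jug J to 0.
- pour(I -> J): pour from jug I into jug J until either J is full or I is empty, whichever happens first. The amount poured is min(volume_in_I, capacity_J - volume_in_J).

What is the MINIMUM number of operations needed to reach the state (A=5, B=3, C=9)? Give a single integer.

Answer: 5

Derivation:
BFS from (A=0, B=0, C=0). One shortest path:
  1. fill(A) -> (A=5 B=0 C=0)
  2. fill(B) -> (A=5 B=7 C=0)
  3. pour(A -> C) -> (A=0 B=7 C=5)
  4. fill(A) -> (A=5 B=7 C=5)
  5. pour(B -> C) -> (A=5 B=3 C=9)
Reached target in 5 moves.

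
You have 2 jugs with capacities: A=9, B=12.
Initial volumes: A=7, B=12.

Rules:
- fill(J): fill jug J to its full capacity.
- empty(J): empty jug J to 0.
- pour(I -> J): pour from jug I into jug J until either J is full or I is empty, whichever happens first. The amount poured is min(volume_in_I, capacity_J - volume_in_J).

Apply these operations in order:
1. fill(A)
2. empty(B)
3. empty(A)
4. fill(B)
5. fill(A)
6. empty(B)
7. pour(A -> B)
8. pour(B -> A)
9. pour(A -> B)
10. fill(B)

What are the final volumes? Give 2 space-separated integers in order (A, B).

Step 1: fill(A) -> (A=9 B=12)
Step 2: empty(B) -> (A=9 B=0)
Step 3: empty(A) -> (A=0 B=0)
Step 4: fill(B) -> (A=0 B=12)
Step 5: fill(A) -> (A=9 B=12)
Step 6: empty(B) -> (A=9 B=0)
Step 7: pour(A -> B) -> (A=0 B=9)
Step 8: pour(B -> A) -> (A=9 B=0)
Step 9: pour(A -> B) -> (A=0 B=9)
Step 10: fill(B) -> (A=0 B=12)

Answer: 0 12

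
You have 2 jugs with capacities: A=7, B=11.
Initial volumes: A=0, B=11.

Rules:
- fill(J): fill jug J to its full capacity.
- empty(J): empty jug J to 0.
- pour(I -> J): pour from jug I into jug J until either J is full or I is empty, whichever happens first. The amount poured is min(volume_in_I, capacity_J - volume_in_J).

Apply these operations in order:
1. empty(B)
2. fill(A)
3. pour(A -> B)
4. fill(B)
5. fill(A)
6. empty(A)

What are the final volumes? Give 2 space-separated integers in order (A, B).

Answer: 0 11

Derivation:
Step 1: empty(B) -> (A=0 B=0)
Step 2: fill(A) -> (A=7 B=0)
Step 3: pour(A -> B) -> (A=0 B=7)
Step 4: fill(B) -> (A=0 B=11)
Step 5: fill(A) -> (A=7 B=11)
Step 6: empty(A) -> (A=0 B=11)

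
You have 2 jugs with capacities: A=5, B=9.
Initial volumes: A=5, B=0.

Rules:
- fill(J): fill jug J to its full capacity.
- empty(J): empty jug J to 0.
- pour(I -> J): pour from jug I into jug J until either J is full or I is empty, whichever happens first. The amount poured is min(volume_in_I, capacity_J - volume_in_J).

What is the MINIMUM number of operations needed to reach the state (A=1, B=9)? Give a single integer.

Answer: 3

Derivation:
BFS from (A=5, B=0). One shortest path:
  1. pour(A -> B) -> (A=0 B=5)
  2. fill(A) -> (A=5 B=5)
  3. pour(A -> B) -> (A=1 B=9)
Reached target in 3 moves.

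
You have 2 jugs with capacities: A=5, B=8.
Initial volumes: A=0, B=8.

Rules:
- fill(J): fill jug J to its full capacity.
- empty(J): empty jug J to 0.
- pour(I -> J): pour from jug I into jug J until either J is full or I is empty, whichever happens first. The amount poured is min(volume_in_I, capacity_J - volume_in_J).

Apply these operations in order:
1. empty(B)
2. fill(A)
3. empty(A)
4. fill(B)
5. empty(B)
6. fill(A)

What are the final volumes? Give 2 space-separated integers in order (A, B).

Answer: 5 0

Derivation:
Step 1: empty(B) -> (A=0 B=0)
Step 2: fill(A) -> (A=5 B=0)
Step 3: empty(A) -> (A=0 B=0)
Step 4: fill(B) -> (A=0 B=8)
Step 5: empty(B) -> (A=0 B=0)
Step 6: fill(A) -> (A=5 B=0)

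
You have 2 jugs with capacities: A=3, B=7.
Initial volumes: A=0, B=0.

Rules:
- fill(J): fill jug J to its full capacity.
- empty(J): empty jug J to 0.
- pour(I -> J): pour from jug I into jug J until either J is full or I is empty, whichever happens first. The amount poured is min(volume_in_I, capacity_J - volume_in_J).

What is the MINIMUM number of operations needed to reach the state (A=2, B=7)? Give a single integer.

BFS from (A=0, B=0). One shortest path:
  1. fill(A) -> (A=3 B=0)
  2. pour(A -> B) -> (A=0 B=3)
  3. fill(A) -> (A=3 B=3)
  4. pour(A -> B) -> (A=0 B=6)
  5. fill(A) -> (A=3 B=6)
  6. pour(A -> B) -> (A=2 B=7)
Reached target in 6 moves.

Answer: 6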